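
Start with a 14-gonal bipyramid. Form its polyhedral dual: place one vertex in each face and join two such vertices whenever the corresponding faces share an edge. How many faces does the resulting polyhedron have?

16

The base solid has V = 16, E = 42, F = 28.
The dual swaps V and F and preserves E: V′ = F = 28, E′ = E = 42, F′ = V = 16.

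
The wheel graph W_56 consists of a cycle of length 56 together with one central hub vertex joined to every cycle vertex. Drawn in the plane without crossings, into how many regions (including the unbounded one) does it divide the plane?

57

W_56 has V = 56 + 1 = 57 vertices and E = 2·56 = 112 edges.
By Euler's formula F = 2 − V + E = 2 − 57 + 112 = 57.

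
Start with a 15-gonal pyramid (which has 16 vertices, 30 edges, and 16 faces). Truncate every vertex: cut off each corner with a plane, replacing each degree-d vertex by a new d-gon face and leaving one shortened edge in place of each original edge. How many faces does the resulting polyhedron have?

32

Truncation replaces each original edge-end by a new vertex, so V′ = 2E = 60.
Each original edge survives, and each old vertex of degree d contributes d new edges; summing degrees gives Σd = 2E, so E′ = E + 2E = 3E = 90.
Each original face survives and each original vertex becomes one new face: F′ = F + V = 32.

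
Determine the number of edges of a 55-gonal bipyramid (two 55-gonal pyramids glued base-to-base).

165

A bipyramid over an n-gon has 2n triangular faces and n + 2 vertices: V = 55 + 2 = 57, E = 3·55 = 165, F = 2·55 = 110.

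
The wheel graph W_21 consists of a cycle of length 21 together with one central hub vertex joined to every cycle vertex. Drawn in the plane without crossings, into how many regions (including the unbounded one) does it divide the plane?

22

W_21 has V = 21 + 1 = 22 vertices and E = 2·21 = 42 edges.
By Euler's formula F = 2 − V + E = 2 − 22 + 42 = 22.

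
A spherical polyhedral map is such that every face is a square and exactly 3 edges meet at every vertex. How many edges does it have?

12

Each face has 4 edges and each edge borders two faces, so 2E = 4F.
Each vertex has degree 3, so 3V = 2E and hence V = 4F/3.
Euler: V − E + F = 2 ⇒ (4F/3) − (4F/2) + F = 2.
Multiply by 6: (8 − 12 + 6)F = 12, i.e. 2F = 12.
So F = 6, E = 4·6/2 = 12, V = 4·6/3 = 8.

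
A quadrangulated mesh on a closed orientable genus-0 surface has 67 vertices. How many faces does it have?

χ = 2 − 2·0 = 2, and every face is a square so 4F = 2E.
V − E + F = 2 with E = 4F/2 gives 67 − (4/2 − 1)·F = 2, so F = 65 and E = 130.

65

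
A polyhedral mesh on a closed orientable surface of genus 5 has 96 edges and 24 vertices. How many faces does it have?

64

For a closed orientable surface of genus 5, χ = 2 − 2·5 = -8.
F = -8 − V + E = -8 − 24 + 96 = 64.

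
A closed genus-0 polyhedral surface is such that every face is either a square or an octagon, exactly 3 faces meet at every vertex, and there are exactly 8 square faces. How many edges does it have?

24

Let x be the number of octagons; then F = 8 + x.
Edge–face incidences: 2E = 4·8 + 8·x = 32 + 8x.
Every vertex has degree 3, so 3V = 2E.
Euler: V − E + F = 2 ⇒ (2E)/3 − E + (8 + x) = 2.
Multiply by 6: 2·(2E) − 3·(2E) + 6·(8 + x) = 12, i.e. 48 + 6x − (32 + 8x) = 12.
Collecting terms: −2x + 16 = 12, so −2x = −4, so x = 2.
Then 2E = 32 + 8·2 = 48, so E = 24, V = 2E/3 = 16, F = 8 + 2 = 10.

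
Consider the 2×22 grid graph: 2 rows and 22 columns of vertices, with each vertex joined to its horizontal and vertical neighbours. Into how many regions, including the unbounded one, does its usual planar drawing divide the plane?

22

The grid has V = 2·22 = 44 vertices and E = 2·21 + 22·1 = 64 edges.
F = 2 − V + E = 2 − 44 + 64 = 22.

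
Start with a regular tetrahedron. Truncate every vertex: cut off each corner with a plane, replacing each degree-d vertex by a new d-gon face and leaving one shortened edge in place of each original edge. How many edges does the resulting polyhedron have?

The base solid has V = 4, E = 6, F = 4.
Truncation replaces each original edge-end by a new vertex, so V′ = 2E = 12.
Each original edge survives, and each old vertex of degree d contributes d new edges; summing degrees gives Σd = 2E, so E′ = E + 2E = 3E = 18.
Each original face survives and each original vertex becomes one new face: F′ = F + V = 8.

18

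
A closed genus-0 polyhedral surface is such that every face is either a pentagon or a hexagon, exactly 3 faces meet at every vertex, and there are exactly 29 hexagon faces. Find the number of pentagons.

Let x be the number of pentagons; then F = 29 + x.
Edge–face incidences: 2E = 6·29 + 5·x = 174 + 5x.
Every vertex has degree 3, so 3V = 2E.
Euler: V − E + F = 2 ⇒ (2E)/3 − E + (29 + x) = 2.
Multiply by 6: 2·(2E) − 3·(2E) + 6·(29 + x) = 12, i.e. 174 + 6x − (174 + 5x) = 12.
Collecting terms: x = 12.
Then 2E = 174 + 5·12 = 234, so E = 117, V = 2E/3 = 78, F = 29 + 12 = 41.

12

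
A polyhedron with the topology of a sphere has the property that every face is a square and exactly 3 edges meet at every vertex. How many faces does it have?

Each face has 4 edges and each edge borders two faces, so 2E = 4F.
Each vertex has degree 3, so 3V = 2E and hence V = 4F/3.
Euler: V − E + F = 2 ⇒ (4F/3) − (4F/2) + F = 2.
Multiply by 6: (8 − 12 + 6)F = 12, i.e. 2F = 12.
So F = 6, E = 4·6/2 = 12, V = 4·6/3 = 8.

6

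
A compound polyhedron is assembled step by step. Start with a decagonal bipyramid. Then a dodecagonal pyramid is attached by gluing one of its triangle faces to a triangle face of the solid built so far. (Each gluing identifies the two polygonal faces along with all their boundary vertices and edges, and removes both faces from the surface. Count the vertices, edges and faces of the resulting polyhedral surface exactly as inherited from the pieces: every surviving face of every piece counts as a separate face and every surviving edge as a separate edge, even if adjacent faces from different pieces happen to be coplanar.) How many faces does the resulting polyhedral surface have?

31

A decagonal bipyramid: V=12, E=30, F=20.
Attach a dodecagonal pyramid (V=13, E=24, F=13) along a 3-gon: merge 3 vertices and 3 edges, delete both glued faces → V=22, E=51, F=31.
Check: V − E + F = 22 − 51 + 31 = 2.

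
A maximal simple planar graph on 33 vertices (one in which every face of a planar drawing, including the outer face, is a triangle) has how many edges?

In a plane triangulation 3F = 2E and V − E + F = 2, so E = 3V − 6 = 3·33 − 6 = 93.

93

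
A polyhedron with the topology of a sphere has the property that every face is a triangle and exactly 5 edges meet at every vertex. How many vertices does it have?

12

Each face has 3 edges and each edge borders two faces, so 2E = 3F.
Each vertex has degree 5, so 5V = 2E and hence V = 3F/5.
Euler: V − E + F = 2 ⇒ (3F/5) − (3F/2) + F = 2.
Multiply by 10: (6 − 15 + 10)F = 20, i.e. 1F = 20.
So F = 20, E = 3·20/2 = 30, V = 3·20/5 = 12.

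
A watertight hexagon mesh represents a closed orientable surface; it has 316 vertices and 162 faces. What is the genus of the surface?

5

Every face is a hexagon, so 2E = 6·162 = 972, giving E = 486.
χ = V − E + F = 316 − 486 + 162 = -8.
For a closed orientable surface χ = 2 − 2g, so g = (2 − (-8))/2 = 5.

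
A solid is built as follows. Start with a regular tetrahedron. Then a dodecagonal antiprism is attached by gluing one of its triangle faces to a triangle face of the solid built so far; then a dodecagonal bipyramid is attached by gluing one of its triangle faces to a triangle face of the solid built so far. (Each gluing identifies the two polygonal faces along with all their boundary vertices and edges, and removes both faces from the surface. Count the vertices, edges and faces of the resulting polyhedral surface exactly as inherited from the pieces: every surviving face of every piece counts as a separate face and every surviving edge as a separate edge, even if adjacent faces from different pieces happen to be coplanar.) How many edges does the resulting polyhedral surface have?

84

A regular tetrahedron: V=4, E=6, F=4.
Attach a dodecagonal antiprism (V=24, E=48, F=26) along a 3-gon: merge 3 vertices and 3 edges, delete both glued faces → V=25, E=51, F=28.
Attach a dodecagonal bipyramid (V=14, E=36, F=24) along a 3-gon: merge 3 vertices and 3 edges, delete both glued faces → V=36, E=84, F=50.
Check: V − E + F = 36 − 84 + 50 = 2.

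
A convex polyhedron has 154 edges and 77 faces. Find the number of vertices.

79

Here V − E + F = 2.
V = 2 + E − F = 2 + 154 − 77 = 79.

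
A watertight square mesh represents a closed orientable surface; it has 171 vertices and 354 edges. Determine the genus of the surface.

4

Every face is a square and each edge borders two faces, so 4F = 2·354, giving F = 177.
χ = V − E + F = 171 − 354 + 177 = -6.
For a closed orientable surface χ = 2 − 2g, so g = (2 − (-6))/2 = 4.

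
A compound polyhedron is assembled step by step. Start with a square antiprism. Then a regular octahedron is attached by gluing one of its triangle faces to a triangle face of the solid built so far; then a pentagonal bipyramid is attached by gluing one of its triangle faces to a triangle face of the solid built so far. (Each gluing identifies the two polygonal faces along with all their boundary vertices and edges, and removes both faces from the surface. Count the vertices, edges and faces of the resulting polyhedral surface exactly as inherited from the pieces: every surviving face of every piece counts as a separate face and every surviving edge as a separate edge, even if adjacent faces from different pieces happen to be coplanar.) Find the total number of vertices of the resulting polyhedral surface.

15

A square antiprism: V=8, E=16, F=10.
Attach a regular octahedron (V=6, E=12, F=8) along a 3-gon: merge 3 vertices and 3 edges, delete both glued faces → V=11, E=25, F=16.
Attach a pentagonal bipyramid (V=7, E=15, F=10) along a 3-gon: merge 3 vertices and 3 edges, delete both glued faces → V=15, E=37, F=24.
Check: V − E + F = 15 − 37 + 24 = 2.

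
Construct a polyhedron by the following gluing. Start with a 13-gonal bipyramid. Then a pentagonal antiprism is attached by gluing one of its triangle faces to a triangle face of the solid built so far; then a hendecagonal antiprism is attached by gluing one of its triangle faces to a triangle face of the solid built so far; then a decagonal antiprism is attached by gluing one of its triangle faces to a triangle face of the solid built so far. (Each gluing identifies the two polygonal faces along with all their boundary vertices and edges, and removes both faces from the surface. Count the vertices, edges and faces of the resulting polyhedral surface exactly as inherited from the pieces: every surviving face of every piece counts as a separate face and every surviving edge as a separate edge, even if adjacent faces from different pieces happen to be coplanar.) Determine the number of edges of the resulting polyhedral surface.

134

A 13-gonal bipyramid: V=15, E=39, F=26.
Attach a pentagonal antiprism (V=10, E=20, F=12) along a 3-gon: merge 3 vertices and 3 edges, delete both glued faces → V=22, E=56, F=36.
Attach a hendecagonal antiprism (V=22, E=44, F=24) along a 3-gon: merge 3 vertices and 3 edges, delete both glued faces → V=41, E=97, F=58.
Attach a decagonal antiprism (V=20, E=40, F=22) along a 3-gon: merge 3 vertices and 3 edges, delete both glued faces → V=58, E=134, F=78.
Check: V − E + F = 58 − 134 + 78 = 2.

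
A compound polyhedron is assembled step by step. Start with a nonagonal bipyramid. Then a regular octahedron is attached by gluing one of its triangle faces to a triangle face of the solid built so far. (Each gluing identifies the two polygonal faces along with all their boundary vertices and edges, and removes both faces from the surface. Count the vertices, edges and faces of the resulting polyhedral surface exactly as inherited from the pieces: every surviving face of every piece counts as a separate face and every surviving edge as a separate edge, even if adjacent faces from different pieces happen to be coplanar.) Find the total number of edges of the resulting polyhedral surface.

36

A nonagonal bipyramid: V=11, E=27, F=18.
Attach a regular octahedron (V=6, E=12, F=8) along a 3-gon: merge 3 vertices and 3 edges, delete both glued faces → V=14, E=36, F=24.
Check: V − E + F = 14 − 36 + 24 = 2.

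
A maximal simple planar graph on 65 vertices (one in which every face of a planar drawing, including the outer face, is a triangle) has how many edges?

189

In a plane triangulation 3F = 2E and V − E + F = 2, so E = 3V − 6 = 3·65 − 6 = 189.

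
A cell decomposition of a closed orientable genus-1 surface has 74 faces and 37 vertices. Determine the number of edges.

111

For a closed orientable surface of genus 1, χ = 2 − 2·1 = 0.
E = V + F − (0) = 37 + 74 − (0) = 111.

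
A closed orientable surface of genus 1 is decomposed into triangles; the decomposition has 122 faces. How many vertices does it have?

χ = 2 − 2·1 = 0, and every face is a triangle so 3F = 2E.
E = 3·122/2 = 183. Then V = 0 + E − F = 0 + 183 − 122 = 61.

61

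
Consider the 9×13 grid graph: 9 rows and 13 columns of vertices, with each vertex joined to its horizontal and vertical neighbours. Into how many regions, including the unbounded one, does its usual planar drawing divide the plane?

97

The grid has V = 9·13 = 117 vertices and E = 9·12 + 13·8 = 212 edges.
F = 2 − V + E = 2 − 117 + 212 = 97.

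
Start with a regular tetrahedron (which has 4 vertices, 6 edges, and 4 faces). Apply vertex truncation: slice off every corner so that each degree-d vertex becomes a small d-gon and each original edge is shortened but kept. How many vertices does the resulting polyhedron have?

Truncation replaces each original edge-end by a new vertex, so V′ = 2E = 12.
Each original edge survives, and each old vertex of degree d contributes d new edges; summing degrees gives Σd = 2E, so E′ = E + 2E = 3E = 18.
Each original face survives and each original vertex becomes one new face: F′ = F + V = 8.

12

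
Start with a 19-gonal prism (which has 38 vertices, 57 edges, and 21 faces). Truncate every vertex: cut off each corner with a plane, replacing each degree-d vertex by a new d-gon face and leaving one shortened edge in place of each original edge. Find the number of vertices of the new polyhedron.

114

Truncation replaces each original edge-end by a new vertex, so V′ = 2E = 114.
Each original edge survives, and each old vertex of degree d contributes d new edges; summing degrees gives Σd = 2E, so E′ = E + 2E = 3E = 171.
Each original face survives and each original vertex becomes one new face: F′ = F + V = 59.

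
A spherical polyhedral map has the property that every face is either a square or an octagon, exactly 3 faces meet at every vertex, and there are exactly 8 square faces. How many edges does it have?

Let x be the number of octagons; then F = 8 + x.
Edge–face incidences: 2E = 4·8 + 8·x = 32 + 8x.
Every vertex has degree 3, so 3V = 2E.
Euler: V − E + F = 2 ⇒ (2E)/3 − E + (8 + x) = 2.
Multiply by 6: 2·(2E) − 3·(2E) + 6·(8 + x) = 12, i.e. 48 + 6x − (32 + 8x) = 12.
Collecting terms: −2x + 16 = 12, so −2x = −4, so x = 2.
Then 2E = 32 + 8·2 = 48, so E = 24, V = 2E/3 = 16, F = 8 + 2 = 10.

24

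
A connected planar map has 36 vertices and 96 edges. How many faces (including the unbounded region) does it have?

Euler's formula for a connected plane graph: V − E + F = 2, so F = 2 − 36 + 96 = 62.

62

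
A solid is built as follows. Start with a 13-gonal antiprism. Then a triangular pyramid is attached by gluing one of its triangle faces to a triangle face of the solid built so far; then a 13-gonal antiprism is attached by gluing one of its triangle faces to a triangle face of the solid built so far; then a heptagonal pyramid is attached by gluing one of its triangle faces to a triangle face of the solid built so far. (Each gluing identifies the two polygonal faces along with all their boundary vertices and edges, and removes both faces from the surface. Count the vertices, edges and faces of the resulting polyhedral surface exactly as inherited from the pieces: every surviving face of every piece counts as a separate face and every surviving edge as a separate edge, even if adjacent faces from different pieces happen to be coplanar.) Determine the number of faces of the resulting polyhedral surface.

62

A 13-gonal antiprism: V=26, E=52, F=28.
Attach a triangular pyramid (V=4, E=6, F=4) along a 3-gon: merge 3 vertices and 3 edges, delete both glued faces → V=27, E=55, F=30.
Attach a 13-gonal antiprism (V=26, E=52, F=28) along a 3-gon: merge 3 vertices and 3 edges, delete both glued faces → V=50, E=104, F=56.
Attach a heptagonal pyramid (V=8, E=14, F=8) along a 3-gon: merge 3 vertices and 3 edges, delete both glued faces → V=55, E=115, F=62.
Check: V − E + F = 55 − 115 + 62 = 2.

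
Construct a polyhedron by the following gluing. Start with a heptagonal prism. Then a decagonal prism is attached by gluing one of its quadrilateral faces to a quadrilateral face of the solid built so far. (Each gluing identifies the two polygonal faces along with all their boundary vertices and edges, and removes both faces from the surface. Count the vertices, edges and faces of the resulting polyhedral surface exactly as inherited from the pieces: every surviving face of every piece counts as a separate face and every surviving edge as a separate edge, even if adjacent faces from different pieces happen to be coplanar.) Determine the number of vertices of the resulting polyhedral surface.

A heptagonal prism: V=14, E=21, F=9.
Attach a decagonal prism (V=20, E=30, F=12) along a 4-gon: merge 4 vertices and 4 edges, delete both glued faces → V=30, E=47, F=19.
Check: V − E + F = 30 − 47 + 19 = 2.

30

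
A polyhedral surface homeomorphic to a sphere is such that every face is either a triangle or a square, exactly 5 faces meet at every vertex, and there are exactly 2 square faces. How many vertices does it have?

Let x be the number of triangles; then F = 2 + x.
Edge–face incidences: 2E = 4·2 + 3·x = 8 + 3x.
Every vertex has degree 5, so 5V = 2E.
Euler: V − E + F = 2 ⇒ (2E)/5 − E + (2 + x) = 2.
Multiply by 10: 2·(2E) − 5·(2E) + 10·(2 + x) = 20, i.e. 20 + 10x − 3·(8 + 3x) = 20.
Collecting terms: x − 4 = 20, so x = 24.
Then 2E = 8 + 3·24 = 80, so E = 40, V = 2E/5 = 16, F = 2 + 24 = 26.

16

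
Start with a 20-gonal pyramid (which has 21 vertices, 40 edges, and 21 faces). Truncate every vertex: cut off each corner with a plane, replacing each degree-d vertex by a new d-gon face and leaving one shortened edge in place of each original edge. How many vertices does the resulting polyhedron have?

80

Truncation replaces each original edge-end by a new vertex, so V′ = 2E = 80.
Each original edge survives, and each old vertex of degree d contributes d new edges; summing degrees gives Σd = 2E, so E′ = E + 2E = 3E = 120.
Each original face survives and each original vertex becomes one new face: F′ = F + V = 42.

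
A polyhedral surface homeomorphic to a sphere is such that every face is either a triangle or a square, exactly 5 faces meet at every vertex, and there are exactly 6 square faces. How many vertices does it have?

Let x be the number of triangles; then F = 6 + x.
Edge–face incidences: 2E = 4·6 + 3·x = 24 + 3x.
Every vertex has degree 5, so 5V = 2E.
Euler: V − E + F = 2 ⇒ (2E)/5 − E + (6 + x) = 2.
Multiply by 10: 2·(2E) − 5·(2E) + 10·(6 + x) = 20, i.e. 60 + 10x − 3·(24 + 3x) = 20.
Collecting terms: x − 12 = 20, so x = 32.
Then 2E = 24 + 3·32 = 120, so E = 60, V = 2E/5 = 24, F = 6 + 32 = 38.

24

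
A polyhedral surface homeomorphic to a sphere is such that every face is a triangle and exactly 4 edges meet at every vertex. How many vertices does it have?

Each face has 3 edges and each edge borders two faces, so 2E = 3F.
Each vertex has degree 4, so 4V = 2E and hence V = 3F/4.
Euler: V − E + F = 2 ⇒ (3F/4) − (3F/2) + F = 2.
Multiply by 8: (6 − 12 + 8)F = 16, i.e. 2F = 16.
So F = 8, E = 3·8/2 = 12, V = 3·8/4 = 6.

6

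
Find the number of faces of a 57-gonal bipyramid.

A bipyramid over an n-gon has 2n triangular faces and n + 2 vertices: V = 57 + 2 = 59, E = 3·57 = 171, F = 2·57 = 114.
Check: V − E + F = 59 − 171 + 114 = 2.

114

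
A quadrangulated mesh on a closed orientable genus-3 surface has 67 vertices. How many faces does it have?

71

χ = 2 − 2·3 = -4, and every face is a square so 4F = 2E.
V − E + F = -4 with E = 4F/2 gives 67 − (4/2 − 1)·F = -4, so F = 71 and E = 142.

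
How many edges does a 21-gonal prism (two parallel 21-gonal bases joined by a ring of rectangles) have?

A prism on an n-gon has two n-gon bases and n rectangular sides: V = 2·21 = 42, E = 3·21 = 63, F = 21 + 2 = 23.

63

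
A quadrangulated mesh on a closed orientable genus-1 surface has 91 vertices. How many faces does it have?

91

χ = 2 − 2·1 = 0, and every face is a square so 4F = 2E.
V − E + F = 0 with E = 4F/2 gives 91 − (4/2 − 1)·F = 0, so F = 91 and E = 182.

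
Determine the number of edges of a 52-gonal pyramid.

A pyramid on an n-gon base has one n-gon and n triangles: V = 52 + 1 = 53, E = 2·52 = 104, F = 52 + 1 = 53.

104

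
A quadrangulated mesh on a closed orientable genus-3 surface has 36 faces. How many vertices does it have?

32

χ = 2 − 2·3 = -4, and every face is a square so 4F = 2E.
E = 4·36/2 = 72. Then V = -4 + E − F = -4 + 72 − 36 = 32.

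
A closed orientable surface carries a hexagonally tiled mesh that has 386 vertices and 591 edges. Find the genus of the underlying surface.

Every face is a hexagon and each edge borders two faces, so 6F = 2·591, giving F = 197.
χ = V − E + F = 386 − 591 + 197 = -8.
For a closed orientable surface χ = 2 − 2g, so g = (2 − (-8))/2 = 5.

5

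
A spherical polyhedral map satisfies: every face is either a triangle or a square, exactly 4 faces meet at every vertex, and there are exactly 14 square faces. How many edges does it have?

Let x be the number of triangles; then F = 14 + x.
Edge–face incidences: 2E = 4·14 + 3·x = 56 + 3x.
Every vertex has degree 4, so 4V = 2E.
Euler: V − E + F = 2 ⇒ (2E)/4 − E + (14 + x) = 2.
Multiply by 8: 2·(2E) − 4·(2E) + 8·(14 + x) = 16, i.e. 112 + 8x − 2·(56 + 3x) = 16.
Collecting terms: 2x = 16, so x = 8.
Then 2E = 56 + 3·8 = 80, so E = 40, V = 2E/4 = 20, F = 14 + 8 = 22.

40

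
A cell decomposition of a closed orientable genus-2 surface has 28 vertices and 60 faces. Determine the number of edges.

For a closed orientable surface of genus 2, χ = 2 − 2·2 = -2.
E = V + F − (-2) = 28 + 60 − (-2) = 90.

90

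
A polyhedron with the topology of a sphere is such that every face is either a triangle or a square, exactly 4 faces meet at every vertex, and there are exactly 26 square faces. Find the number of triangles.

8

Let x be the number of triangles; then F = 26 + x.
Edge–face incidences: 2E = 4·26 + 3·x = 104 + 3x.
Every vertex has degree 4, so 4V = 2E.
Euler: V − E + F = 2 ⇒ (2E)/4 − E + (26 + x) = 2.
Multiply by 8: 2·(2E) − 4·(2E) + 8·(26 + x) = 16, i.e. 208 + 8x − 2·(104 + 3x) = 16.
Collecting terms: 2x = 16, so x = 8.
Then 2E = 104 + 3·8 = 128, so E = 64, V = 2E/4 = 32, F = 26 + 8 = 34.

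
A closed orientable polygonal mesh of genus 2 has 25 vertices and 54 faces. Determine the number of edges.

81

For a closed orientable surface of genus 2, χ = 2 − 2·2 = -2.
E = V + F − (-2) = 25 + 54 − (-2) = 81.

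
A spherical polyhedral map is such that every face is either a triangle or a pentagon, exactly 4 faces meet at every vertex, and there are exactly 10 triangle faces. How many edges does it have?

Let x be the number of pentagons; then F = 10 + x.
Edge–face incidences: 2E = 3·10 + 5·x = 30 + 5x.
Every vertex has degree 4, so 4V = 2E.
Euler: V − E + F = 2 ⇒ (2E)/4 − E + (10 + x) = 2.
Multiply by 8: 2·(2E) − 4·(2E) + 8·(10 + x) = 16, i.e. 80 + 8x − 2·(30 + 5x) = 16.
Collecting terms: −2x + 20 = 16, so −2x = −4, so x = 2.
Then 2E = 30 + 5·2 = 40, so E = 20, V = 2E/4 = 10, F = 10 + 2 = 12.

20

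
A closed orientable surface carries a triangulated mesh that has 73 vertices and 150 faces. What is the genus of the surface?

2

Every face is a triangle, so 2E = 3·150 = 450, giving E = 225.
χ = V − E + F = 73 − 225 + 150 = -2.
For a closed orientable surface χ = 2 − 2g, so g = (2 − (-2))/2 = 2.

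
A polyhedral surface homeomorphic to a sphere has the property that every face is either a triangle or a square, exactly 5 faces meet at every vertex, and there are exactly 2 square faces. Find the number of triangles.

24

Let x be the number of triangles; then F = 2 + x.
Edge–face incidences: 2E = 4·2 + 3·x = 8 + 3x.
Every vertex has degree 5, so 5V = 2E.
Euler: V − E + F = 2 ⇒ (2E)/5 − E + (2 + x) = 2.
Multiply by 10: 2·(2E) − 5·(2E) + 10·(2 + x) = 20, i.e. 20 + 10x − 3·(8 + 3x) = 20.
Collecting terms: x − 4 = 20, so x = 24.
Then 2E = 8 + 3·24 = 80, so E = 40, V = 2E/5 = 16, F = 2 + 24 = 26.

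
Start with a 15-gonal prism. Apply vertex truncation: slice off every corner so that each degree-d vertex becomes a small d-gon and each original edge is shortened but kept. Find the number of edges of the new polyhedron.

The base solid has V = 30, E = 45, F = 17.
Truncation replaces each original edge-end by a new vertex, so V′ = 2E = 90.
Each original edge survives, and each old vertex of degree d contributes d new edges; summing degrees gives Σd = 2E, so E′ = E + 2E = 3E = 135.
Each original face survives and each original vertex becomes one new face: F′ = F + V = 47.

135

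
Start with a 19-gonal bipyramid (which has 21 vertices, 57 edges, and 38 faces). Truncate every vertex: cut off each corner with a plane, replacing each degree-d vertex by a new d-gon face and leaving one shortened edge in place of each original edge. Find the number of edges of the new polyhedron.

Truncation replaces each original edge-end by a new vertex, so V′ = 2E = 114.
Each original edge survives, and each old vertex of degree d contributes d new edges; summing degrees gives Σd = 2E, so E′ = E + 2E = 3E = 171.
Each original face survives and each original vertex becomes one new face: F′ = F + V = 59.

171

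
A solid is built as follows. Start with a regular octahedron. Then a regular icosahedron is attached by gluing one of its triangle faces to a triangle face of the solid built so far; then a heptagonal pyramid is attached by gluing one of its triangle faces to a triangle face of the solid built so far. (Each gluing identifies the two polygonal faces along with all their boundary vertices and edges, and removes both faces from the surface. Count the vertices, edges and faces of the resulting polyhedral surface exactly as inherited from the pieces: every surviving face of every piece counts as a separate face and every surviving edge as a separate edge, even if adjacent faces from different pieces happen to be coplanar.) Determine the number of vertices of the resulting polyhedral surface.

A regular octahedron: V=6, E=12, F=8.
Attach a regular icosahedron (V=12, E=30, F=20) along a 3-gon: merge 3 vertices and 3 edges, delete both glued faces → V=15, E=39, F=26.
Attach a heptagonal pyramid (V=8, E=14, F=8) along a 3-gon: merge 3 vertices and 3 edges, delete both glued faces → V=20, E=50, F=32.
Check: V − E + F = 20 − 50 + 32 = 2.

20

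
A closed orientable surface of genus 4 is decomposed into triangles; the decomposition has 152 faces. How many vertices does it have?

70

χ = 2 − 2·4 = -6, and every face is a triangle so 3F = 2E.
E = 3·152/2 = 228. Then V = -6 + E − F = -6 + 228 − 152 = 70.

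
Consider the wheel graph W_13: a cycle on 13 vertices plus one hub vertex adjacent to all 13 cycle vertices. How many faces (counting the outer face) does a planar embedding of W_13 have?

W_13 has V = 13 + 1 = 14 vertices and E = 2·13 = 26 edges.
By Euler's formula F = 2 − V + E = 2 − 14 + 26 = 14.

14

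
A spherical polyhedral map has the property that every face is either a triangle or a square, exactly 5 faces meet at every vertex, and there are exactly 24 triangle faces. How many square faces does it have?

Let x be the number of squares; then F = 24 + x.
Edge–face incidences: 2E = 3·24 + 4·x = 72 + 4x.
Every vertex has degree 5, so 5V = 2E.
Euler: V − E + F = 2 ⇒ (2E)/5 − E + (24 + x) = 2.
Multiply by 10: 2·(2E) − 5·(2E) + 10·(24 + x) = 20, i.e. 240 + 10x − 3·(72 + 4x) = 20.
Collecting terms: −2x + 24 = 20, so −2x = −4, so x = 2.
Then 2E = 72 + 4·2 = 80, so E = 40, V = 2E/5 = 16, F = 24 + 2 = 26.

2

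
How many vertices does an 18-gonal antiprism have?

36

An antiprism on an n-gon has two n-gon caps and 2n triangles: V = 2·18 = 36, E = 4·18 = 72, F = 2·18 + 2 = 38.
Check: V − E + F = 36 − 72 + 38 = 2.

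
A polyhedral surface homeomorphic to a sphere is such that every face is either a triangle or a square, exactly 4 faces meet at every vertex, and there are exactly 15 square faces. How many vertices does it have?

Let x be the number of triangles; then F = 15 + x.
Edge–face incidences: 2E = 4·15 + 3·x = 60 + 3x.
Every vertex has degree 4, so 4V = 2E.
Euler: V − E + F = 2 ⇒ (2E)/4 − E + (15 + x) = 2.
Multiply by 8: 2·(2E) − 4·(2E) + 8·(15 + x) = 16, i.e. 120 + 8x − 2·(60 + 3x) = 16.
Collecting terms: 2x = 16, so x = 8.
Then 2E = 60 + 3·8 = 84, so E = 42, V = 2E/4 = 21, F = 15 + 8 = 23.

21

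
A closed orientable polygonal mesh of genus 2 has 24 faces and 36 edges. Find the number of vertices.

10

For a closed orientable surface of genus 2, χ = 2 − 2·2 = -2.
V = -2 + E − F = -2 + 36 − 24 = 10.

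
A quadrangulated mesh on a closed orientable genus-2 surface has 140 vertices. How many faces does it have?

142

χ = 2 − 2·2 = -2, and every face is a square so 4F = 2E.
V − E + F = -2 with E = 4F/2 gives 140 − (4/2 − 1)·F = -2, so F = 142 and E = 284.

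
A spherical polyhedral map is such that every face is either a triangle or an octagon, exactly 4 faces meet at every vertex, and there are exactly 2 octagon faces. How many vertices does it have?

Let x be the number of triangles; then F = 2 + x.
Edge–face incidences: 2E = 8·2 + 3·x = 16 + 3x.
Every vertex has degree 4, so 4V = 2E.
Euler: V − E + F = 2 ⇒ (2E)/4 − E + (2 + x) = 2.
Multiply by 8: 2·(2E) − 4·(2E) + 8·(2 + x) = 16, i.e. 16 + 8x − 2·(16 + 3x) = 16.
Collecting terms: 2x − 16 = 16, so 2x = 32, so x = 16.
Then 2E = 16 + 3·16 = 64, so E = 32, V = 2E/4 = 16, F = 2 + 16 = 18.

16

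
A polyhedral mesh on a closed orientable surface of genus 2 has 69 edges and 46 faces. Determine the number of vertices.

For a closed orientable surface of genus 2, χ = 2 − 2·2 = -2.
V = -2 + E − F = -2 + 69 − 46 = 21.

21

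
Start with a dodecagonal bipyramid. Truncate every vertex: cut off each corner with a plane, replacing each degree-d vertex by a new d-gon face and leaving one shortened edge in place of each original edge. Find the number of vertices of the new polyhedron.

The base solid has V = 14, E = 36, F = 24.
Truncation replaces each original edge-end by a new vertex, so V′ = 2E = 72.
Each original edge survives, and each old vertex of degree d contributes d new edges; summing degrees gives Σd = 2E, so E′ = E + 2E = 3E = 108.
Each original face survives and each original vertex becomes one new face: F′ = F + V = 38.

72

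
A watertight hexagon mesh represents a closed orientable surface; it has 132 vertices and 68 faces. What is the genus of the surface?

Every face is a hexagon, so 2E = 6·68 = 408, giving E = 204.
χ = V − E + F = 132 − 204 + 68 = -4.
For a closed orientable surface χ = 2 − 2g, so g = (2 − (-4))/2 = 3.

3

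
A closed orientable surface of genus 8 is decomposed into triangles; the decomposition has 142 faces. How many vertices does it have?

χ = 2 − 2·8 = -14, and every face is a triangle so 3F = 2E.
E = 3·142/2 = 213. Then V = -14 + E − F = -14 + 213 − 142 = 57.

57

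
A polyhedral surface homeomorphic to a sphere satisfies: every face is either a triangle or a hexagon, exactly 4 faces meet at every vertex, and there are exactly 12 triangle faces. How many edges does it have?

Let x be the number of hexagons; then F = 12 + x.
Edge–face incidences: 2E = 3·12 + 6·x = 36 + 6x.
Every vertex has degree 4, so 4V = 2E.
Euler: V − E + F = 2 ⇒ (2E)/4 − E + (12 + x) = 2.
Multiply by 8: 2·(2E) − 4·(2E) + 8·(12 + x) = 16, i.e. 96 + 8x − 2·(36 + 6x) = 16.
Collecting terms: −4x + 24 = 16, so −4x = −8, so x = 2.
Then 2E = 36 + 6·2 = 48, so E = 24, V = 2E/4 = 12, F = 12 + 2 = 14.

24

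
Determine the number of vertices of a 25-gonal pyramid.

A pyramid on an n-gon base has one n-gon and n triangles: V = 25 + 1 = 26, E = 2·25 = 50, F = 25 + 1 = 26.

26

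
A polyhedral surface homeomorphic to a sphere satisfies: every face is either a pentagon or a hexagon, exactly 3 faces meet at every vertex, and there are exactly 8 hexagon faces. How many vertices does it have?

Let x be the number of pentagons; then F = 8 + x.
Edge–face incidences: 2E = 6·8 + 5·x = 48 + 5x.
Every vertex has degree 3, so 3V = 2E.
Euler: V − E + F = 2 ⇒ (2E)/3 − E + (8 + x) = 2.
Multiply by 6: 2·(2E) − 3·(2E) + 6·(8 + x) = 12, i.e. 48 + 6x − (48 + 5x) = 12.
Collecting terms: x = 12.
Then 2E = 48 + 5·12 = 108, so E = 54, V = 2E/3 = 36, F = 8 + 12 = 20.

36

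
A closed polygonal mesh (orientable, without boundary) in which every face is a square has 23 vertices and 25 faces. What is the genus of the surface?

2

Every face is a square, so 2E = 4·25 = 100, giving E = 50.
χ = V − E + F = 23 − 50 + 25 = -2.
For a closed orientable surface χ = 2 − 2g, so g = (2 − (-2))/2 = 2.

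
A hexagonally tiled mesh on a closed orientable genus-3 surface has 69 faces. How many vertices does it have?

χ = 2 − 2·3 = -4, and every face is a hexagon so 6F = 2E.
E = 6·69/2 = 207. Then V = -4 + E − F = -4 + 207 − 69 = 134.

134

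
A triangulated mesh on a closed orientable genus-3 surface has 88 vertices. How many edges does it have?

276

χ = 2 − 2·3 = -4, and every face is a triangle so 3F = 2E.
V − E + F = -4 with E = 3F/2 gives 88 − (3/2 − 1)·F = -4, so F = 184 and E = 276.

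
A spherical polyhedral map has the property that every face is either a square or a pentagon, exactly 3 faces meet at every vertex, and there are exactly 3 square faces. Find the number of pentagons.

6

Let x be the number of pentagons; then F = 3 + x.
Edge–face incidences: 2E = 4·3 + 5·x = 12 + 5x.
Every vertex has degree 3, so 3V = 2E.
Euler: V − E + F = 2 ⇒ (2E)/3 − E + (3 + x) = 2.
Multiply by 6: 2·(2E) − 3·(2E) + 6·(3 + x) = 12, i.e. 18 + 6x − (12 + 5x) = 12.
Collecting terms: x + 6 = 12, so x = 6.
Then 2E = 12 + 5·6 = 42, so E = 21, V = 2E/3 = 14, F = 3 + 6 = 9.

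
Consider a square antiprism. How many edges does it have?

An antiprism on an n-gon has two n-gon caps and 2n triangles: V = 2·4 = 8, E = 4·4 = 16, F = 2·4 + 2 = 10.

16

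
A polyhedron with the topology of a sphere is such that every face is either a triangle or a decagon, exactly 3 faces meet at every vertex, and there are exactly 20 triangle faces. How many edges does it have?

Let x be the number of decagons; then F = 20 + x.
Edge–face incidences: 2E = 3·20 + 10·x = 60 + 10x.
Every vertex has degree 3, so 3V = 2E.
Euler: V − E + F = 2 ⇒ (2E)/3 − E + (20 + x) = 2.
Multiply by 6: 2·(2E) − 3·(2E) + 6·(20 + x) = 12, i.e. 120 + 6x − (60 + 10x) = 12.
Collecting terms: −4x + 60 = 12, so −4x = −48, so x = 12.
Then 2E = 60 + 10·12 = 180, so E = 90, V = 2E/3 = 60, F = 20 + 12 = 32.

90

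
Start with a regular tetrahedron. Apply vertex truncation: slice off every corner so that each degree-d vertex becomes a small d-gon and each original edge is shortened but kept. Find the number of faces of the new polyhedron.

The base solid has V = 4, E = 6, F = 4.
Truncation replaces each original edge-end by a new vertex, so V′ = 2E = 12.
Each original edge survives, and each old vertex of degree d contributes d new edges; summing degrees gives Σd = 2E, so E′ = E + 2E = 3E = 18.
Each original face survives and each original vertex becomes one new face: F′ = F + V = 8.

8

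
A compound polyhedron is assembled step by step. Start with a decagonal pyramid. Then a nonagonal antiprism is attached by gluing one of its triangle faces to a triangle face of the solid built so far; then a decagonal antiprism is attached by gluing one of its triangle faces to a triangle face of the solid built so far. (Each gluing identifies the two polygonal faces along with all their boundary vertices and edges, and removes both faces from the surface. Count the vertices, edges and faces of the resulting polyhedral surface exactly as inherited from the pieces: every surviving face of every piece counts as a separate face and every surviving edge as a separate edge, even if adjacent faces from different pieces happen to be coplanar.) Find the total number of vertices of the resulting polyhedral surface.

43

A decagonal pyramid: V=11, E=20, F=11.
Attach a nonagonal antiprism (V=18, E=36, F=20) along a 3-gon: merge 3 vertices and 3 edges, delete both glued faces → V=26, E=53, F=29.
Attach a decagonal antiprism (V=20, E=40, F=22) along a 3-gon: merge 3 vertices and 3 edges, delete both glued faces → V=43, E=90, F=49.
Check: V − E + F = 43 − 90 + 49 = 2.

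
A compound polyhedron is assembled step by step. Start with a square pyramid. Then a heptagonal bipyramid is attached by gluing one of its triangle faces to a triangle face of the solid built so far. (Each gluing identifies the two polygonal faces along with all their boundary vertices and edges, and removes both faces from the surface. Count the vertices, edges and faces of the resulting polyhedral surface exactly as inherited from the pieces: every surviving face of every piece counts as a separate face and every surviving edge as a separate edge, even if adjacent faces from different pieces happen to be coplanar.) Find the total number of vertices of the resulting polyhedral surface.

A square pyramid: V=5, E=8, F=5.
Attach a heptagonal bipyramid (V=9, E=21, F=14) along a 3-gon: merge 3 vertices and 3 edges, delete both glued faces → V=11, E=26, F=17.
Check: V − E + F = 11 − 26 + 17 = 2.

11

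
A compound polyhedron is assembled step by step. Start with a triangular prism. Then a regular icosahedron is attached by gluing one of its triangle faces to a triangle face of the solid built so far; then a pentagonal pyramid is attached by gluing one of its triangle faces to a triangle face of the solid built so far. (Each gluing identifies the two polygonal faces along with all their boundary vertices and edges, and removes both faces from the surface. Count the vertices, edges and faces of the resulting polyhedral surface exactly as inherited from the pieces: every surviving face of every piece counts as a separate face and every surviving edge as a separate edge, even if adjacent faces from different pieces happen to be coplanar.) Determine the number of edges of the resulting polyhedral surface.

A triangular prism: V=6, E=9, F=5.
Attach a regular icosahedron (V=12, E=30, F=20) along a 3-gon: merge 3 vertices and 3 edges, delete both glued faces → V=15, E=36, F=23.
Attach a pentagonal pyramid (V=6, E=10, F=6) along a 3-gon: merge 3 vertices and 3 edges, delete both glued faces → V=18, E=43, F=27.
Check: V − E + F = 18 − 43 + 27 = 2.

43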